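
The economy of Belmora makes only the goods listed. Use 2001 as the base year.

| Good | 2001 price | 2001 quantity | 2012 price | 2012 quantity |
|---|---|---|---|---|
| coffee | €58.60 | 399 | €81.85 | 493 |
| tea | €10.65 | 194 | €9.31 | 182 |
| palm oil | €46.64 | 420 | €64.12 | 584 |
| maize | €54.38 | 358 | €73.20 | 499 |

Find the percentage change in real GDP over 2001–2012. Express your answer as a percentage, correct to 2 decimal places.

32.09%

Real GDP 2001 = Nominal GDP 2001 = 58.60·399 + 10.65·194 + 46.64·420 + 54.38·358 = 64504.34.
Real GDP 2012 (at 2001 prices) = 58.60·493 + 10.65·182 + 46.64·584 + 54.38·499 = 85201.48.
Real growth = 85201.48/64504.34 − 1 = 0.3209.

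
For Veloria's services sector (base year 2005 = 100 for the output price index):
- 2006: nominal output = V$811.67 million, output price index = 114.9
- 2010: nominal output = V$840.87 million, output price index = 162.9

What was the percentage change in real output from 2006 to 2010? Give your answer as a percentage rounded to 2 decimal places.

Deflate each year: 2006 → 811.67/1.149 = 706.41; 2010 → 840.87/1.629 = 516.19.
So real output changed by 516.19/706.41 − 1 = -0.2693, i.e. -26.93%.

-26.93%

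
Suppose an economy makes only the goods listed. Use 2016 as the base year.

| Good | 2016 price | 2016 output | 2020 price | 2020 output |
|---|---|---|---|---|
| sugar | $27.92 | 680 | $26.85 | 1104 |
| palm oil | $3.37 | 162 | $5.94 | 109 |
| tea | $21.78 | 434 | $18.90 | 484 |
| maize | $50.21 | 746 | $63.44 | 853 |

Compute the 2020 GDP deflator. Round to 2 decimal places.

Nominal GDP 2020 = 26.85·1104 + 5.94·109 + 18.90·484 + 63.44·853 = 93551.78.
Real GDP 2020 (at 2016 prices) = 27.92·1104 + 3.37·109 + 21.78·484 + 50.21·853 = 84561.66.
Deflator = Nominal/Real × 100 = 93551.78/84561.66 × 100 = 110.631.

110.63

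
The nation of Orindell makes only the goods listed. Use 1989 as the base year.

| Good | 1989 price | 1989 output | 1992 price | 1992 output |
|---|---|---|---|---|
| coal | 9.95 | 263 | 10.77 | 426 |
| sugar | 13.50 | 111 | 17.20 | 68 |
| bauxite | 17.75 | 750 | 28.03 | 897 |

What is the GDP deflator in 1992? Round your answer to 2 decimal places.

Nominal GDP 1992 = 10.77·426 + 17.20·68 + 28.03·897 = 30900.53.
Real GDP 1992 (at 1989 prices) = 9.95·426 + 13.50·68 + 17.75·897 = 21078.45.
Deflator = Nominal/Real × 100 = 30900.53/21078.45 × 100 = 146.598.

146.60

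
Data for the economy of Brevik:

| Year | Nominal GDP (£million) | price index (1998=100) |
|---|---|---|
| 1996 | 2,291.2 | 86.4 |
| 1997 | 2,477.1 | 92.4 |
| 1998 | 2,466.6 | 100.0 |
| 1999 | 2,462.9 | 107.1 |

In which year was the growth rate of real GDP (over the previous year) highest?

1997

1997: real = 2477.1/0.924 = 2680.84; growth vs 1996 (2651.85) = 1.09%.
1998: real = 2466.6/1.000 = 2466.60; growth vs 1997 (2680.84) = -7.99%.
1999: real = 2462.9/1.071 = 2299.63; growth vs 1998 (2466.60) = -6.77%.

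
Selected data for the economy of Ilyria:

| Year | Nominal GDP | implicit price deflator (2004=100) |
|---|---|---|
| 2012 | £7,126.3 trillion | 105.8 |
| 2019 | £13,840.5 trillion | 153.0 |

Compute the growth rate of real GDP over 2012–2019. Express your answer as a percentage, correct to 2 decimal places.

Deflate each year: 2012 → 7126.3/1.058 = 6735.63; 2019 → 13840.5/1.530 = 9046.08.
So real GDP changed by 9046.08/6735.63 − 1 = 0.3430, i.e. 34.30%.

34.30%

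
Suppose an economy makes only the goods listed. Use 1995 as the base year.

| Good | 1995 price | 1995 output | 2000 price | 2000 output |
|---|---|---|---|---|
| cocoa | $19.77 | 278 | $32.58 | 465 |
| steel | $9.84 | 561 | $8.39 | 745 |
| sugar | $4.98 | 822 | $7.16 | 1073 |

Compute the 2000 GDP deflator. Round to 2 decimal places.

Nominal GDP 2000 = 32.58·465 + 8.39·745 + 7.16·1073 = 29082.93.
Real GDP 2000 (at 1995 prices) = 19.77·465 + 9.84·745 + 4.98·1073 = 21867.39.
Deflator = Nominal/Real × 100 = 29082.93/21867.39 × 100 = 132.997.

133.00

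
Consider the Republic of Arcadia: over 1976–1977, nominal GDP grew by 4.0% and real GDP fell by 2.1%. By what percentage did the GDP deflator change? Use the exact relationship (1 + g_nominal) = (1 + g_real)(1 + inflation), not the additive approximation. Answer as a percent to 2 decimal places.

6.23%

(1 + g_nom) = (1 + g_real)(1 + π), so π = 1.0400 / 0.9790 − 1 = 0.06231.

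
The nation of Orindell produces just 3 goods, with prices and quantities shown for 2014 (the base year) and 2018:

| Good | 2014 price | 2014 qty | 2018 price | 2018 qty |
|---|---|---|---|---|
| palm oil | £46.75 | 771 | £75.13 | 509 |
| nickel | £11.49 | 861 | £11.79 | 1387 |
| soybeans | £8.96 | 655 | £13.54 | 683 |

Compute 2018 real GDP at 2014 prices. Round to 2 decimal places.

Real GDP 2018 = Σ (p_2014 × q_2018) = 46.75·509 + 11.49·1387 + 8.96·683 = 45852.06.

£45852.06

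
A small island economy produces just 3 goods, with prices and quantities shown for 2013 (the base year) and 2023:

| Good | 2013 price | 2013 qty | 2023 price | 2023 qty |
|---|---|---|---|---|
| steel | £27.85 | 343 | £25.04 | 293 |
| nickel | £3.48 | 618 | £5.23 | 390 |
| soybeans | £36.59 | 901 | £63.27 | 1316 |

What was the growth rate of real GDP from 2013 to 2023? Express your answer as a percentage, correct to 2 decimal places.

29.10%

Real GDP 2013 = Nominal GDP 2013 = 27.85·343 + 3.48·618 + 36.59·901 = 44670.78.
Real GDP 2023 (at 2013 prices) = 27.85·293 + 3.48·390 + 36.59·1316 = 57669.69.
Real growth = 57669.69/44670.78 − 1 = 0.2910.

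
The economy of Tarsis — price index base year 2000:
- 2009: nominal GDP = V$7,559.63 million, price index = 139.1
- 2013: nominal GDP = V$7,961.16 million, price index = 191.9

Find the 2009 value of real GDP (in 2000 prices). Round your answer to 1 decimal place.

Real GDP = Nominal / (price index/100) = 7559.63 / 1.391 = 5434.67.

V$5,434.7 million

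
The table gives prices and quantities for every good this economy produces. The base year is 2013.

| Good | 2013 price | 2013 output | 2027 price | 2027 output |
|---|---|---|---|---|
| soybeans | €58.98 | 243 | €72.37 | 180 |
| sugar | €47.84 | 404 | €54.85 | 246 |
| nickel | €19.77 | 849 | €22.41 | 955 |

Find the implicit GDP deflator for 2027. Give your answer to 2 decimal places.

Nominal GDP 2027 = 72.37·180 + 54.85·246 + 22.41·955 = 47921.25.
Real GDP 2027 (at 2013 prices) = 58.98·180 + 47.84·246 + 19.77·955 = 41265.39.
Deflator = Nominal/Real × 100 = 47921.25/41265.39 × 100 = 116.129.

116.13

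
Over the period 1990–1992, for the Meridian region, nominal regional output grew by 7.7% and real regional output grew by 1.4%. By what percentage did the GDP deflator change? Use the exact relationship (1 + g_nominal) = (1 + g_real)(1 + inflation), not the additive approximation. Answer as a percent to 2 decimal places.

(1 + g_nom) = (1 + g_real)(1 + π), so π = 1.0770 / 1.0140 − 1 = 0.06213.

6.21%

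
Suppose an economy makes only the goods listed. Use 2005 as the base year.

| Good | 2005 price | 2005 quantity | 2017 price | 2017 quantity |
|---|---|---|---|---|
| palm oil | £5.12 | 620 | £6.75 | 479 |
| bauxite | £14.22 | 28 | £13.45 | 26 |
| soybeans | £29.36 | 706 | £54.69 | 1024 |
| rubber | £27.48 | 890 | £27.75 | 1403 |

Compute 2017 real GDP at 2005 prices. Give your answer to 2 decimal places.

Real GDP 2017 = Σ (p_2005 × q_2017) = 5.12·479 + 14.22·26 + 29.36·1024 + 27.48·1403 = 71441.28.

£71441.28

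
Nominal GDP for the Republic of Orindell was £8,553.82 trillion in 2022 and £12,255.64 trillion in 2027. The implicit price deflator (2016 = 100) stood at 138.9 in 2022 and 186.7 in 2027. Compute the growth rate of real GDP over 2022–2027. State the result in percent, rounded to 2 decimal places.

Real GDP 2022 = 8553.82 / 1.389 = 6158.26.
Real GDP 2027 = 12255.64 / 1.867 = 6564.35.
Real growth = 6564.35 / 6158.26 − 1 = 0.0659.

6.59%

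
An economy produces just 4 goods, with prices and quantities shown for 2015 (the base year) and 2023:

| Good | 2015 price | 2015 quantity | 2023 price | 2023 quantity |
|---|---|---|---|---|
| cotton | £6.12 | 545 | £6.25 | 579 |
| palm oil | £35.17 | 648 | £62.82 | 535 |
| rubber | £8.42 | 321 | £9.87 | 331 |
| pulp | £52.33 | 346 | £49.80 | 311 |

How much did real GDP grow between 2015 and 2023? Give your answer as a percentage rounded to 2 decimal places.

Real GDP 2015 = Nominal GDP 2015 = 6.12·545 + 35.17·648 + 8.42·321 + 52.33·346 = 46934.56.
Real GDP 2023 (at 2015 prices) = 6.12·579 + 35.17·535 + 8.42·331 + 52.33·311 = 41421.08.
Real growth = 41421.08/46934.56 − 1 = -0.1175.

-11.75%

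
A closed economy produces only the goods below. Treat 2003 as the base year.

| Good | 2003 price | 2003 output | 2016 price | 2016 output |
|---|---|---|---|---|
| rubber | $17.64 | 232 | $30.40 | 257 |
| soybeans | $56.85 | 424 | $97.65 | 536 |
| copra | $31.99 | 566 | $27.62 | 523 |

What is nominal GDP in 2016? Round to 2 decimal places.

Nominal GDP 2016 = Σ (p_2016 × q_2016) = 30.40·257 + 97.65·536 + 27.62·523 = 74598.46.

$74598.46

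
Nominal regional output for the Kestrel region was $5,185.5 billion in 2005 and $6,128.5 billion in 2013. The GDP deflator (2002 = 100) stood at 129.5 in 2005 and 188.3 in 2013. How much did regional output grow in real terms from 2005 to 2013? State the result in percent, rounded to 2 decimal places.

Deflate each year: 2005 → 5185.5/1.295 = 4004.25; 2013 → 6128.5/1.883 = 3254.65.
So real regional output changed by 3254.65/4004.25 − 1 = -0.1872, i.e. -18.72%.

-18.72%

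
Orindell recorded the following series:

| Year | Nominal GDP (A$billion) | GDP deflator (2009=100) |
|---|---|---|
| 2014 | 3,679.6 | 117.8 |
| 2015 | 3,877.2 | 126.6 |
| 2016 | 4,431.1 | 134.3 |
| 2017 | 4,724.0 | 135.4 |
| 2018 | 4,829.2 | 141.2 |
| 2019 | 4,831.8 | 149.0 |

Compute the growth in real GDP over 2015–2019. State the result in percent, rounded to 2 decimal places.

5.89%

Real GDP 2015 = 3877.2/1.266 = 3062.56.
Real GDP 2019 = 4831.8/1.490 = 3242.82.
Change = 3242.82/3062.56 − 1 = 0.0589.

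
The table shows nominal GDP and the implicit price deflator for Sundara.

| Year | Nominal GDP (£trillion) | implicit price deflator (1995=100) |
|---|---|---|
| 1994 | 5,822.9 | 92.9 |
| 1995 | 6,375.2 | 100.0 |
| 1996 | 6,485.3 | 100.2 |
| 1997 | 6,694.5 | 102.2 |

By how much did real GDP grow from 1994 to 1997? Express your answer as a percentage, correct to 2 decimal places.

Real GDP 1994 = 5822.9/0.929 = 6267.92.
Real GDP 1997 = 6694.5/1.022 = 6550.39.
Change = 6550.39/6267.92 − 1 = 0.0451.

4.51%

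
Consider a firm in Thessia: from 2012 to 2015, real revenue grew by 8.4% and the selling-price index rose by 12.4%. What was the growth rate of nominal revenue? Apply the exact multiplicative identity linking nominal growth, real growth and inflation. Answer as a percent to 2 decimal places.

21.84%

(1 + g_nom) = (1 + g_real)(1 + π) = 1.0840 × 1.1240 = 1.21842.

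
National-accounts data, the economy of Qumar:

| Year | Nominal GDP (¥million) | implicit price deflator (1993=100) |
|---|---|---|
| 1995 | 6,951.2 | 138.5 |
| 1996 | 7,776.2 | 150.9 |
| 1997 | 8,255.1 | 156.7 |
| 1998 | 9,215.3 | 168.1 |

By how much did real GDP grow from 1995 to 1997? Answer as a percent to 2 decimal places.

4.96%

Real GDP 1995 = 6951.2/1.385 = 5018.92.
Real GDP 1997 = 8255.1/1.567 = 5268.09.
Change = 5268.09/5018.92 − 1 = 0.0496.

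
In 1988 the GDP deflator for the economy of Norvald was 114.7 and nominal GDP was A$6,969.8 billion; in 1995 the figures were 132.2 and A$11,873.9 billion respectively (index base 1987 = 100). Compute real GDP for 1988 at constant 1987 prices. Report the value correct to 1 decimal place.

Real GDP = Nominal / (GDP deflator/100) = 6969.8 / 1.147 = 6076.55.

A$6,076.5 billion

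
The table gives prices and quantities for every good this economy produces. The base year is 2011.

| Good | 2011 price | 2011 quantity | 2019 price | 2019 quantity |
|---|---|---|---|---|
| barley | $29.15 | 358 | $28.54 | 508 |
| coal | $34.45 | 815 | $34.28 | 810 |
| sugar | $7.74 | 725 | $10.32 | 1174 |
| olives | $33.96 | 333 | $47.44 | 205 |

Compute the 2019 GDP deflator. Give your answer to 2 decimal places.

Nominal GDP 2019 = 28.54·508 + 34.28·810 + 10.32·1174 + 47.44·205 = 64106.00.
Real GDP 2019 (at 2011 prices) = 29.15·508 + 34.45·810 + 7.74·1174 + 33.96·205 = 58761.26.
Deflator = Nominal/Real × 100 = 64106.00/58761.26 × 100 = 109.096.

109.10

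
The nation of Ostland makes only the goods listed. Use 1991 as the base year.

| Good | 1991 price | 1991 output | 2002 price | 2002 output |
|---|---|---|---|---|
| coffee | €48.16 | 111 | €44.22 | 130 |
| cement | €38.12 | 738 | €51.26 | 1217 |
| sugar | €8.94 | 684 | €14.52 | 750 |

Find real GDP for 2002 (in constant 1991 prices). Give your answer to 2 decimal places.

€59357.84

Real GDP 2002 = Σ (p_1991 × q_2002) = 48.16·130 + 38.12·1217 + 8.94·750 = 59357.84.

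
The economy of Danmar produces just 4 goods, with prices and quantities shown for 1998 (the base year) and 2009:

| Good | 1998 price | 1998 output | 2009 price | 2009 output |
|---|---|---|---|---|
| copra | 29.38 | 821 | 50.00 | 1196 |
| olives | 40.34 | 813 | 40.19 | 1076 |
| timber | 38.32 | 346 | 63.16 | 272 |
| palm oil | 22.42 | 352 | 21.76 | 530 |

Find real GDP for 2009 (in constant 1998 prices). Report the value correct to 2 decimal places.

Real GDP 2009 = Σ (p_1998 × q_2009) = 29.38·1196 + 40.34·1076 + 38.32·272 + 22.42·530 = 100849.96.

100849.96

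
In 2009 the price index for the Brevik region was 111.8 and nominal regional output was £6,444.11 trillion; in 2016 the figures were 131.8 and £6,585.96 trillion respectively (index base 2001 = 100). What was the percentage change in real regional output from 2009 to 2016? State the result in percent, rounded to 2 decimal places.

Deflate each year: 2009 → 6444.11/1.118 = 5763.96; 2016 → 6585.96/1.318 = 4996.93.
So real regional output changed by 4996.93/5763.96 − 1 = -0.1331, i.e. -13.31%.

-13.31%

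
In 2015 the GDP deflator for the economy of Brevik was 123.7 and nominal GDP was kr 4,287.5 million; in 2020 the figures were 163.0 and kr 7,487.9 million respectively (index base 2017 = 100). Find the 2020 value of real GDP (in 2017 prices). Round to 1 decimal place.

kr 4,593.8 million

Real GDP = Nominal / (GDP deflator/100) = 7487.9 / 1.630 = 4593.80.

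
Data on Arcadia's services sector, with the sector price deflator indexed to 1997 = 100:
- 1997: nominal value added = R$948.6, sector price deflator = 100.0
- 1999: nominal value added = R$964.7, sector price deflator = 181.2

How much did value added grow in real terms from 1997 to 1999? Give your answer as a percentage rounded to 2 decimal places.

Deflate each year: 1997 → 948.6/1.000 = 948.60; 1999 → 964.7/1.812 = 532.40.
So real value added changed by 532.40/948.60 − 1 = -0.4388, i.e. -43.88%.

-43.88%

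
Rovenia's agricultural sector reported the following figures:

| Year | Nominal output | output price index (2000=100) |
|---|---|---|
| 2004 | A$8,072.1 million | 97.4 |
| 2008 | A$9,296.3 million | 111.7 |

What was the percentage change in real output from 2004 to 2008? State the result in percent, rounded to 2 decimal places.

0.42%

Real output 2004 = 8072.1 / 0.974 = 8287.58.
Real output 2008 = 9296.3 / 1.117 = 8322.56.
Real growth = 8322.56 / 8287.58 − 1 = 0.0042.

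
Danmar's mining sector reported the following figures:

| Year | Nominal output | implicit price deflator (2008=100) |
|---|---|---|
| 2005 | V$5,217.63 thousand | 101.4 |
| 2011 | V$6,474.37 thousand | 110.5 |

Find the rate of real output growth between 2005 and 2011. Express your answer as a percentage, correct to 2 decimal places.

13.87%

Real output 2005 = 5217.63 / 1.014 = 5145.59.
Real output 2011 = 6474.37 / 1.105 = 5859.16.
Real growth = 5859.16 / 5145.59 − 1 = 0.1387.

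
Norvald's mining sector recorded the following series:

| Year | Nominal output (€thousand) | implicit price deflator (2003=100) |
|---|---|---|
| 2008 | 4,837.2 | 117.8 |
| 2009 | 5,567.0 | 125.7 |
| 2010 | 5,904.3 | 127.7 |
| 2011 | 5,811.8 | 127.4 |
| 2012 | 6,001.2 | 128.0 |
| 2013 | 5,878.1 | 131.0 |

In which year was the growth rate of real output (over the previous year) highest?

2009: real = 5567.0/1.257 = 4428.80; growth vs 2008 (4106.28) = 7.85%.
2010: real = 5904.3/1.277 = 4623.57; growth vs 2009 (4428.80) = 4.40%.
2011: real = 5811.8/1.274 = 4561.85; growth vs 2010 (4623.57) = -1.33%.
2012: real = 6001.2/1.280 = 4688.44; growth vs 2011 (4561.85) = 2.77%.
2013: real = 5878.1/1.310 = 4487.10; growth vs 2012 (4688.44) = -4.29%.

2009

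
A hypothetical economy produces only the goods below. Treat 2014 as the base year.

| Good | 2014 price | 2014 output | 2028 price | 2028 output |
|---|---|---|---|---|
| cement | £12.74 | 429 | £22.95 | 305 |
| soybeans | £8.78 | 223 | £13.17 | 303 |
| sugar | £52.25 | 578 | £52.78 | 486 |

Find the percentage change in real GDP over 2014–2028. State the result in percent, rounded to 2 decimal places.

Real GDP 2014 = Nominal GDP 2014 = 12.74·429 + 8.78·223 + 52.25·578 = 37623.90.
Real GDP 2028 (at 2014 prices) = 12.74·305 + 8.78·303 + 52.25·486 = 31939.54.
Real growth = 31939.54/37623.90 − 1 = -0.1511.

-15.11%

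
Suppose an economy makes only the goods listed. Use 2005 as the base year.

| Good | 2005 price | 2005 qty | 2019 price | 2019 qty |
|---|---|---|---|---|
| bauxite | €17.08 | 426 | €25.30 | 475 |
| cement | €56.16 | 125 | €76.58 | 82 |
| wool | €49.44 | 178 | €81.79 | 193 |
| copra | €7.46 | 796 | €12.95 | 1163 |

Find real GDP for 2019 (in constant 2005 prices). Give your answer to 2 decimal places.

€30936.02

Real GDP 2019 = Σ (p_2005 × q_2019) = 17.08·475 + 56.16·82 + 49.44·193 + 7.46·1163 = 30936.02.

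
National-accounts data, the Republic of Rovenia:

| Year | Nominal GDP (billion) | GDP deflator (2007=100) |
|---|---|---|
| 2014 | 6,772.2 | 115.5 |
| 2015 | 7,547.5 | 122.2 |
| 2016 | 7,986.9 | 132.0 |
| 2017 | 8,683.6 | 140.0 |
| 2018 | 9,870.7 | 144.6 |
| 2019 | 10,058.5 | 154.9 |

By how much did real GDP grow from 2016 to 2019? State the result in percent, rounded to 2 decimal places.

7.32%

Real GDP 2016 = 7986.9/1.320 = 6050.68.
Real GDP 2019 = 10058.5/1.549 = 6493.54.
Change = 6493.54/6050.68 − 1 = 0.0732.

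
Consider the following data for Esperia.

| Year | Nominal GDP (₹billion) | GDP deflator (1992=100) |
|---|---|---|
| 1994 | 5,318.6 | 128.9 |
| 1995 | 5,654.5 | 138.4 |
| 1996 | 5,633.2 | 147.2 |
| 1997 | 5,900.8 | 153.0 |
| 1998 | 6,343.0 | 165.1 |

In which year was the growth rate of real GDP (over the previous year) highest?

1995: real = 5654.5/1.384 = 4085.62; growth vs 1994 (4126.14) = -0.98%.
1996: real = 5633.2/1.472 = 3826.90; growth vs 1995 (4085.62) = -6.33%.
1997: real = 5900.8/1.530 = 3856.73; growth vs 1996 (3826.90) = 0.78%.
1998: real = 6343.0/1.651 = 3841.91; growth vs 1997 (3856.73) = -0.38%.

1997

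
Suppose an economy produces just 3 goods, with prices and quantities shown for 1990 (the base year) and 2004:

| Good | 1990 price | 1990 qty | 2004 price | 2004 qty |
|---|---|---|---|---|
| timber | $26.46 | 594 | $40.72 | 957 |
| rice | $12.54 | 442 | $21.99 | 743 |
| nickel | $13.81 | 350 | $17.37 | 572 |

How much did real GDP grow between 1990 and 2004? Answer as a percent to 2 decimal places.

Real GDP 1990 = Nominal GDP 1990 = 26.46·594 + 12.54·442 + 13.81·350 = 26093.42.
Real GDP 2004 (at 1990 prices) = 26.46·957 + 12.54·743 + 13.81·572 = 42538.76.
Real growth = 42538.76/26093.42 − 1 = 0.6302.

63.02%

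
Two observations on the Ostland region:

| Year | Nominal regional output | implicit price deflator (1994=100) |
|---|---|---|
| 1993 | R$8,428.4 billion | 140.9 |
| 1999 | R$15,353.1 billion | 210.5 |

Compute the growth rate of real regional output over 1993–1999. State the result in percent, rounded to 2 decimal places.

21.93%

Real regional output 1993 = 8428.4 / 1.409 = 5981.83.
Real regional output 1999 = 15353.1 / 2.105 = 7293.63.
Real growth = 7293.63 / 5981.83 − 1 = 0.2193.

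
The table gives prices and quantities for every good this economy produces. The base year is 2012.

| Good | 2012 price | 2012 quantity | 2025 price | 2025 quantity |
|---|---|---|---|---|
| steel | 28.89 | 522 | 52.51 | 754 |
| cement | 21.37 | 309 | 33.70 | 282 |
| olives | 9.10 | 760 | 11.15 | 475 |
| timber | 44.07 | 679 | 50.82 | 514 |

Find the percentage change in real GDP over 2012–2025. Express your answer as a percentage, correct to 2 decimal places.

Real GDP 2012 = Nominal GDP 2012 = 28.89·522 + 21.37·309 + 9.10·760 + 44.07·679 = 58523.44.
Real GDP 2025 (at 2012 prices) = 28.89·754 + 21.37·282 + 9.10·475 + 44.07·514 = 54783.88.
Real growth = 54783.88/58523.44 − 1 = -0.0639.

-6.39%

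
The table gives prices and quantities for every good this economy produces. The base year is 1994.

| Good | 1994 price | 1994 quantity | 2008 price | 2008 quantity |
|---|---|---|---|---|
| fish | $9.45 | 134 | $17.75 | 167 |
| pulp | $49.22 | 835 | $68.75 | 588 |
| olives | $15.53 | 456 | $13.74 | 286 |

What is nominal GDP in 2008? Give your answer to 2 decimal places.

$47318.89

Nominal GDP 2008 = Σ (p_2008 × q_2008) = 17.75·167 + 68.75·588 + 13.74·286 = 47318.89.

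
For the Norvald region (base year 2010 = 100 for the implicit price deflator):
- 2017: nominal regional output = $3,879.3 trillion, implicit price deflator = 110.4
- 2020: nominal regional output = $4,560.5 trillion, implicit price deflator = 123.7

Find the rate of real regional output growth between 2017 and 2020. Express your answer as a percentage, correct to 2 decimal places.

4.92%

Real regional output 2017 = 3879.3 / 1.104 = 3513.86.
Real regional output 2020 = 4560.5 / 1.237 = 3686.74.
Real growth = 3686.74 / 3513.86 − 1 = 0.0492.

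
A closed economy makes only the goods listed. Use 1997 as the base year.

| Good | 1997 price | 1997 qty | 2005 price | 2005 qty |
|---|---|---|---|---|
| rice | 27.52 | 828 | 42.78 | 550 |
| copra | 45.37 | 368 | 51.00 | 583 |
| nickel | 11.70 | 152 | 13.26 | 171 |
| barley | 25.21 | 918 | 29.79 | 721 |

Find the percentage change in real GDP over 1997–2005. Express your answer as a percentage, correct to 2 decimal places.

-4.10%

Real GDP 1997 = Nominal GDP 1997 = 27.52·828 + 45.37·368 + 11.70·152 + 25.21·918 = 64403.90.
Real GDP 2005 (at 1997 prices) = 27.52·550 + 45.37·583 + 11.70·171 + 25.21·721 = 61763.82.
Real growth = 61763.82/64403.90 − 1 = -0.0410.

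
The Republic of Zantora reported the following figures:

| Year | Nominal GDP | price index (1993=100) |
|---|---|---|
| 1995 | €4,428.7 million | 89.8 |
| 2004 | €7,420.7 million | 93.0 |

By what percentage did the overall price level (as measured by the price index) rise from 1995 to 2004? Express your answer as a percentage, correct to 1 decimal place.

Price-level change = 93.0 / 89.8 − 1 = 0.0356.

3.6%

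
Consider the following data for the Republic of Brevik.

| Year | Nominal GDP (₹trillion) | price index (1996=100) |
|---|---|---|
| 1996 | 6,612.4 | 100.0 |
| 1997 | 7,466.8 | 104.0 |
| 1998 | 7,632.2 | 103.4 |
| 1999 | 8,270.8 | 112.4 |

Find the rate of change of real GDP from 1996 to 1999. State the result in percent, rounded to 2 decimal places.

11.28%

Real GDP 1996 = 6612.4/1.000 = 6612.40.
Real GDP 1999 = 8270.8/1.124 = 7358.36.
Change = 7358.36/6612.40 − 1 = 0.1128.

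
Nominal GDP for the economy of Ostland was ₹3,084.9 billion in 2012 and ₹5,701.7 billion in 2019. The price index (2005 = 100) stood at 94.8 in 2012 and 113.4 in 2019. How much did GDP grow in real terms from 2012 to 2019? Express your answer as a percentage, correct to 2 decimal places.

54.51%

Real GDP 2012 = 3084.9 / 0.948 = 3254.11.
Real GDP 2019 = 5701.7 / 1.134 = 5027.95.
Real growth = 5027.95 / 3254.11 − 1 = 0.5451.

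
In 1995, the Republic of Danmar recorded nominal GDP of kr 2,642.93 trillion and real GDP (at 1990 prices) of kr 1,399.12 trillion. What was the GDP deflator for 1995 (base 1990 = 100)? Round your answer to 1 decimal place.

GDP deflator = (Nominal / Real) × 100 = 2642.93 / 1399.12 × 100 = 188.90.

188.9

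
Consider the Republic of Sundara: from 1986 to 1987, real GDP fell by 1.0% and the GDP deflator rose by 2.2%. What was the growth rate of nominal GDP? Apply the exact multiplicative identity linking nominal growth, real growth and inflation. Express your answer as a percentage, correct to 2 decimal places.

(1 + g_nom) = (1 + g_real)(1 + π) = 0.9900 × 1.0220 = 1.01178.

1.18%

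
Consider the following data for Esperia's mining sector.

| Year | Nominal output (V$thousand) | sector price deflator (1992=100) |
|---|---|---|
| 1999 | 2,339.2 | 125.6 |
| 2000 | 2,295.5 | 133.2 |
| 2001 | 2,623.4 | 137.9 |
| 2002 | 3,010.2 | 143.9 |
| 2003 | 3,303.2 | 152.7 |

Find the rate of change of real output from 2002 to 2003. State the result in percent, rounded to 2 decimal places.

Real output 2002 = 3010.2/1.439 = 2091.87.
Real output 2003 = 3303.2/1.527 = 2163.20.
Change = 2163.20/2091.87 − 1 = 0.0341.

3.41%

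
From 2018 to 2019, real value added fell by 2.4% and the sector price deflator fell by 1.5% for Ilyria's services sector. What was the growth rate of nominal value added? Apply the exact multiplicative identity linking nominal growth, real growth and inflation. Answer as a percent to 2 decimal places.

(1 + g_nom) = (1 + g_real)(1 + π) = 0.9760 × 0.9850 = 0.96136.

-3.86%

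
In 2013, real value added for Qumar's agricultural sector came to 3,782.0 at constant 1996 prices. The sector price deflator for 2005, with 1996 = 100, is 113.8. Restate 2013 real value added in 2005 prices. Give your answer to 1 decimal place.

4,303.9

Real value added in 2005 prices = Real value added in 1996 prices × (P_2005/P_1996) = 3782.0 × 1.138 = 4303.92.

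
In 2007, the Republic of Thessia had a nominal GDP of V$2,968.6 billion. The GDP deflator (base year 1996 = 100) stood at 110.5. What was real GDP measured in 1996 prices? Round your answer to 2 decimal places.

Real GDP = Nominal / (GDP deflator/100) = 2968.6 / 1.105 = 2686.52.

V$2,686.52 billion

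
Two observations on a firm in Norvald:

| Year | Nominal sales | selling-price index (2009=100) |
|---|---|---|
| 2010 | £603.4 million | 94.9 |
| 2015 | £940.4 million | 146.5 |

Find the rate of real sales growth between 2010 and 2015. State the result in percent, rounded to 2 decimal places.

0.96%

Real sales 2010 = 603.4 / 0.949 = 635.83.
Real sales 2015 = 940.4 / 1.465 = 641.91.
Real growth = 641.91 / 635.83 − 1 = 0.0096.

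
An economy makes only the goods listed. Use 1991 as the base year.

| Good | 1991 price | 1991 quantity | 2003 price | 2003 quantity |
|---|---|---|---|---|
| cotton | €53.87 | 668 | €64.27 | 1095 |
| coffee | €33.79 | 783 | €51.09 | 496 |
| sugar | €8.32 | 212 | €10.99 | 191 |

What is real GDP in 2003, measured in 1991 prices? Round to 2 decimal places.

Real GDP 2003 = Σ (p_1991 × q_2003) = 53.87·1095 + 33.79·496 + 8.32·191 = 77336.61.

€77336.61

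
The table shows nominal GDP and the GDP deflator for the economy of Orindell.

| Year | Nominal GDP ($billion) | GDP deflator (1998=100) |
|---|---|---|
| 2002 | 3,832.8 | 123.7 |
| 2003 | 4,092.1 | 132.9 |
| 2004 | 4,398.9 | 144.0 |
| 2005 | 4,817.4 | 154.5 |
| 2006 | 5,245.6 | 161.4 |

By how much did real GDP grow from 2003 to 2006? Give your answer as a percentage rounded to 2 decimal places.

5.55%

Real GDP 2003 = 4092.1/1.329 = 3079.08.
Real GDP 2006 = 5245.6/1.614 = 3250.06.
Change = 3250.06/3079.08 − 1 = 0.0555.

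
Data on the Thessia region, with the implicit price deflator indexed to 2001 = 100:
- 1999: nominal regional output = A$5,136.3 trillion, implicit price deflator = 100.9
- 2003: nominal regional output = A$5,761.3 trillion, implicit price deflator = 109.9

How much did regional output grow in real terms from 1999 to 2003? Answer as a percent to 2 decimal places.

Deflate each year: 1999 → 5136.3/1.009 = 5090.49; 2003 → 5761.3/1.099 = 5242.31.
So real regional output changed by 5242.31/5090.49 − 1 = 0.0298, i.e. 2.98%.

2.98%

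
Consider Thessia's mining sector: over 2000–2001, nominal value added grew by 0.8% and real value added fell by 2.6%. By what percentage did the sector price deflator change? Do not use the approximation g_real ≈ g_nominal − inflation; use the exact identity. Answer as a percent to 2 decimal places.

3.49%

(1 + g_nom) = (1 + g_real)(1 + π), so π = 1.0080 / 0.9740 − 1 = 0.03491.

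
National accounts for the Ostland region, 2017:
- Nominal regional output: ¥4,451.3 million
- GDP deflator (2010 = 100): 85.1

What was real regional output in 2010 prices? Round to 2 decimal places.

Real regional output = Nominal / (GDP deflator/100) = 4451.3 / 0.851 = 5230.67.

¥5,230.67 million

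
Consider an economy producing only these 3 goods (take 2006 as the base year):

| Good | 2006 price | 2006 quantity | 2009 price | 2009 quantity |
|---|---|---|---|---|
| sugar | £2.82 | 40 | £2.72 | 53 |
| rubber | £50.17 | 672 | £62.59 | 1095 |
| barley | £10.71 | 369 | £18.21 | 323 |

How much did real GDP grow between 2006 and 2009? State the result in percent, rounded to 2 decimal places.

54.97%

Real GDP 2006 = Nominal GDP 2006 = 2.82·40 + 50.17·672 + 10.71·369 = 37779.03.
Real GDP 2009 (at 2006 prices) = 2.82·53 + 50.17·1095 + 10.71·323 = 58544.94.
Real growth = 58544.94/37779.03 − 1 = 0.5497.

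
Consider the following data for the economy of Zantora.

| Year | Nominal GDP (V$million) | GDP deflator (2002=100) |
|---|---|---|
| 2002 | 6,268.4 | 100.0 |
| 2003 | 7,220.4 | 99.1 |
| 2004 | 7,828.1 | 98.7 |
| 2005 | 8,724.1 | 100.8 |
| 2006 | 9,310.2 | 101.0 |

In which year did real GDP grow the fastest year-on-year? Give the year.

2003

2003: real = 7220.4/0.991 = 7285.97; growth vs 2002 (6268.40) = 16.23%.
2004: real = 7828.1/0.987 = 7931.21; growth vs 2003 (7285.97) = 8.86%.
2005: real = 8724.1/1.008 = 8654.86; growth vs 2004 (7931.21) = 9.12%.
2006: real = 9310.2/1.010 = 9218.02; growth vs 2005 (8654.86) = 6.51%.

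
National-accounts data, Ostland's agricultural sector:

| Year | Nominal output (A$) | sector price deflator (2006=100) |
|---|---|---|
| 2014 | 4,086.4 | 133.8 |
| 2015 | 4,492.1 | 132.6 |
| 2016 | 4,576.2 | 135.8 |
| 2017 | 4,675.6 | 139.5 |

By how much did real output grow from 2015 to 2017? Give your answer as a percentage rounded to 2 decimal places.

Real output 2015 = 4492.1/1.326 = 3387.71.
Real output 2017 = 4675.6/1.395 = 3351.68.
Change = 3351.68/3387.71 − 1 = -0.0106.

-1.06%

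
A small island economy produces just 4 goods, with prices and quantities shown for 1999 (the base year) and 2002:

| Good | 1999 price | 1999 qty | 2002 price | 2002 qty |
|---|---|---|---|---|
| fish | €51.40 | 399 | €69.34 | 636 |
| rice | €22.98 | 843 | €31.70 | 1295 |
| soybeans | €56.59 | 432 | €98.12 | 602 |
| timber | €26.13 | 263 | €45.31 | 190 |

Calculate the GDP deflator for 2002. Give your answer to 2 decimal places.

Nominal GDP 2002 = 69.34·636 + 31.70·1295 + 98.12·602 + 45.31·190 = 152828.88.
Real GDP 2002 (at 1999 prices) = 51.40·636 + 22.98·1295 + 56.59·602 + 26.13·190 = 101481.38.
Deflator = Nominal/Real × 100 = 152828.88/101481.38 × 100 = 150.598.

150.60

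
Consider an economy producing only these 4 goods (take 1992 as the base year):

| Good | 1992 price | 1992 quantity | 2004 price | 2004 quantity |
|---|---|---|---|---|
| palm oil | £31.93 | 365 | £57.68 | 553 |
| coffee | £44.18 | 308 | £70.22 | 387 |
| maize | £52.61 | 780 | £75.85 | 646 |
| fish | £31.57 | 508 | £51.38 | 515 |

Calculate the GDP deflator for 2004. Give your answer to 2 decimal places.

158.27

Nominal GDP 2004 = 57.68·553 + 70.22·387 + 75.85·646 + 51.38·515 = 134531.98.
Real GDP 2004 (at 1992 prices) = 31.93·553 + 44.18·387 + 52.61·646 + 31.57·515 = 84999.56.
Deflator = Nominal/Real × 100 = 134531.98/84999.56 × 100 = 158.274.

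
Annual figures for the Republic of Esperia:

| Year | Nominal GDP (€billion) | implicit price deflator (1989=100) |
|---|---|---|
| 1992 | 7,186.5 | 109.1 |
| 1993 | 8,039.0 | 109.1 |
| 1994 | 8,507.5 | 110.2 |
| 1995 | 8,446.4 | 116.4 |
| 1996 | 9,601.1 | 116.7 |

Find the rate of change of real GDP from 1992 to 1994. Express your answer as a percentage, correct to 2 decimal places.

Real GDP 1992 = 7186.5/1.091 = 6587.08.
Real GDP 1994 = 8507.5/1.102 = 7720.05.
Change = 7720.05/6587.08 − 1 = 0.1720.

17.20%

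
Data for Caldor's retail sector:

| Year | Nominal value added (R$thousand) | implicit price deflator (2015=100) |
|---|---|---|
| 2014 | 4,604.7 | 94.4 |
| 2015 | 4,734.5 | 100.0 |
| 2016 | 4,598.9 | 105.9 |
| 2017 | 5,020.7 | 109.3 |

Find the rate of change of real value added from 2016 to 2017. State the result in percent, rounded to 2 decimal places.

5.78%

Real value added 2016 = 4598.9/1.059 = 4342.68.
Real value added 2017 = 5020.7/1.093 = 4593.50.
Change = 4593.50/4342.68 − 1 = 0.0578.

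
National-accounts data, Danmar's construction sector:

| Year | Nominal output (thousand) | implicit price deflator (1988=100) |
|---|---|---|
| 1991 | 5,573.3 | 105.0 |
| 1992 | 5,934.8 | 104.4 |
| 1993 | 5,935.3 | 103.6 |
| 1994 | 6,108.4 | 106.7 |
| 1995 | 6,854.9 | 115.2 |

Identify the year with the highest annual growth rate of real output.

1992: real = 5934.8/1.044 = 5684.67; growth vs 1991 (5307.90) = 7.10%.
1993: real = 5935.3/1.036 = 5729.05; growth vs 1992 (5684.67) = 0.78%.
1994: real = 6108.4/1.067 = 5724.84; growth vs 1993 (5729.05) = -0.07%.
1995: real = 6854.9/1.152 = 5950.43; growth vs 1994 (5724.84) = 3.94%.

1992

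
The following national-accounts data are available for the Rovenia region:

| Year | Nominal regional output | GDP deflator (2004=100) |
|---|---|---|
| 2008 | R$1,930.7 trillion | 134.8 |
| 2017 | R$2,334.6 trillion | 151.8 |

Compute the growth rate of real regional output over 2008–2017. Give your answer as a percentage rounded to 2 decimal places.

7.38%

Real regional output 2008 = 1930.7 / 1.348 = 1432.27.
Real regional output 2017 = 2334.6 / 1.518 = 1537.94.
Real growth = 1537.94 / 1432.27 − 1 = 0.0738.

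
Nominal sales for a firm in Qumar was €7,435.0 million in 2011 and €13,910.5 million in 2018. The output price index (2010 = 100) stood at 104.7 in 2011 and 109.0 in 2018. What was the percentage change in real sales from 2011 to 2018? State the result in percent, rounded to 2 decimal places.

Real sales 2011 = 7435.0 / 1.047 = 7101.24.
Real sales 2018 = 13910.5 / 1.090 = 12761.93.
Real growth = 12761.93 / 7101.24 − 1 = 0.7971.

79.71%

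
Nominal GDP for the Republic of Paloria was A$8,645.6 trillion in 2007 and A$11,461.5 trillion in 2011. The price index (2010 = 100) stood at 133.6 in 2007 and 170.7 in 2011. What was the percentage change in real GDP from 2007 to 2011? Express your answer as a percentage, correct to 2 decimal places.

3.76%

Real GDP 2007 = 8645.6 / 1.336 = 6471.26.
Real GDP 2011 = 11461.5 / 1.707 = 6714.41.
Real growth = 6714.41 / 6471.26 − 1 = 0.0376.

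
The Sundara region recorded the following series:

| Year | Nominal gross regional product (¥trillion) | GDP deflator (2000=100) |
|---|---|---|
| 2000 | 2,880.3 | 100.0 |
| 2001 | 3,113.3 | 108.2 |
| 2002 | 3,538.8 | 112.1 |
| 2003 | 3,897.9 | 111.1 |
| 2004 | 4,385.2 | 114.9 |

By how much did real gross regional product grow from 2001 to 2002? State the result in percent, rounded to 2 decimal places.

Real gross regional product 2001 = 3113.3/1.082 = 2877.36.
Real gross regional product 2002 = 3538.8/1.121 = 3156.82.
Change = 3156.82/2877.36 − 1 = 0.0971.

9.71%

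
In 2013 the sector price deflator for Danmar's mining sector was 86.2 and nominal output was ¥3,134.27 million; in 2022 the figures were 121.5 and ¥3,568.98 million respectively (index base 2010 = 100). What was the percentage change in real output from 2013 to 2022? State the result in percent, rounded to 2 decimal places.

-19.21%

Deflate each year: 2013 → 3134.27/0.862 = 3636.04; 2022 → 3568.98/1.215 = 2937.43.
So real output changed by 2937.43/3636.04 − 1 = -0.1921, i.e. -19.21%.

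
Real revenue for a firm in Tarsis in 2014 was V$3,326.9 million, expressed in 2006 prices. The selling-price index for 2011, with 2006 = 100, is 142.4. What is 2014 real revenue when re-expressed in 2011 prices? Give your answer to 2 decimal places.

V$4,737.51 million

Real revenue in 2011 prices = Real revenue in 2006 prices × (P_2011/P_2006) = 3326.9 × 1.424 = 4737.51.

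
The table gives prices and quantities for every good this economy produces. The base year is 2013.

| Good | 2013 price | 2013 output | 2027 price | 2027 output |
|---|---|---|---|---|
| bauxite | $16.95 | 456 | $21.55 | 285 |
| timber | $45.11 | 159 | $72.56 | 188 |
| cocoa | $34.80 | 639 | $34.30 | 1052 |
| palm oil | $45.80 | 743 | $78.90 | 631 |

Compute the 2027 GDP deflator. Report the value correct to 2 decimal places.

134.04

Nominal GDP 2027 = 21.55·285 + 72.56·188 + 34.30·1052 + 78.90·631 = 105652.53.
Real GDP 2027 (at 2013 prices) = 16.95·285 + 45.11·188 + 34.80·1052 + 45.80·631 = 78820.83.
Deflator = Nominal/Real × 100 = 105652.53/78820.83 × 100 = 134.041.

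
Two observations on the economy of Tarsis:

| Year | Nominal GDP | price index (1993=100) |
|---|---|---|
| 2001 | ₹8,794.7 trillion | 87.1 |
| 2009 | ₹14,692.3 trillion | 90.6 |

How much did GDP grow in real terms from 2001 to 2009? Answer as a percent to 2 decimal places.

Real GDP 2001 = 8794.7 / 0.871 = 10097.24.
Real GDP 2009 = 14692.3 / 0.906 = 16216.67.
Real growth = 16216.67 / 10097.24 − 1 = 0.6060.

60.60%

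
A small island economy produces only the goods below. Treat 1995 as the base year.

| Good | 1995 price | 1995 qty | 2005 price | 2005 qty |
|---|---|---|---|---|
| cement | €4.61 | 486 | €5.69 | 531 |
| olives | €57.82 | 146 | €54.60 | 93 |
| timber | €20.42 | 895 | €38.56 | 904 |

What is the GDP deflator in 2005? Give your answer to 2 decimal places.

Nominal GDP 2005 = 5.69·531 + 54.60·93 + 38.56·904 = 42957.43.
Real GDP 2005 (at 1995 prices) = 4.61·531 + 57.82·93 + 20.42·904 = 26284.85.
Deflator = Nominal/Real × 100 = 42957.43/26284.85 × 100 = 163.430.

163.43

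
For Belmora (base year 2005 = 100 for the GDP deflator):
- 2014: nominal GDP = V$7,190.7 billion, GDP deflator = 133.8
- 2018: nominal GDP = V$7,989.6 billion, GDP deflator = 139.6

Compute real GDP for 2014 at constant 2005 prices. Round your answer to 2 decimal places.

V$5,374.22 billion

Real GDP = Nominal / (GDP deflator/100) = 7190.7 / 1.338 = 5374.22.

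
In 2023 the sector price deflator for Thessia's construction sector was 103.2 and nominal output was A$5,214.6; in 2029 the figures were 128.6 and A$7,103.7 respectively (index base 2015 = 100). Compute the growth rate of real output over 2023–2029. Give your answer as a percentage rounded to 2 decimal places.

Deflate each year: 2023 → 5214.6/1.032 = 5052.91; 2029 → 7103.7/1.286 = 5523.87.
So real output changed by 5523.87/5052.91 − 1 = 0.0932, i.e. 9.32%.

9.32%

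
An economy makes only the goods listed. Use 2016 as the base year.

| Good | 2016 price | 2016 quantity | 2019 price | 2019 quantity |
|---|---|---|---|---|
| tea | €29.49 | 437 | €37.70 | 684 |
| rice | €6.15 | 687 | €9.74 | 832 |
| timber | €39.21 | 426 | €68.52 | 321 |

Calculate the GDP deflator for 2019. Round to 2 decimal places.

Nominal GDP 2019 = 37.70·684 + 9.74·832 + 68.52·321 = 55885.40.
Real GDP 2019 (at 2016 prices) = 29.49·684 + 6.15·832 + 39.21·321 = 37874.37.
Deflator = Nominal/Real × 100 = 55885.40/37874.37 × 100 = 147.555.

147.55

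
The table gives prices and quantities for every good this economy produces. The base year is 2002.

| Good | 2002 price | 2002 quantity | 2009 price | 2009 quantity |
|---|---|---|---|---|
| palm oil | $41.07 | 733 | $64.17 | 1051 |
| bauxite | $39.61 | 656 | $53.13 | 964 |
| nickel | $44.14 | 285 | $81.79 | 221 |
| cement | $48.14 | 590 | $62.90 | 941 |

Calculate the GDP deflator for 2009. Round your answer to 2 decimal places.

Nominal GDP 2009 = 64.17·1051 + 53.13·964 + 81.79·221 + 62.90·941 = 195924.48.
Real GDP 2009 (at 2002 prices) = 41.07·1051 + 39.61·964 + 44.14·221 + 48.14·941 = 136403.29.
Deflator = Nominal/Real × 100 = 195924.48/136403.29 × 100 = 143.636.

143.64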